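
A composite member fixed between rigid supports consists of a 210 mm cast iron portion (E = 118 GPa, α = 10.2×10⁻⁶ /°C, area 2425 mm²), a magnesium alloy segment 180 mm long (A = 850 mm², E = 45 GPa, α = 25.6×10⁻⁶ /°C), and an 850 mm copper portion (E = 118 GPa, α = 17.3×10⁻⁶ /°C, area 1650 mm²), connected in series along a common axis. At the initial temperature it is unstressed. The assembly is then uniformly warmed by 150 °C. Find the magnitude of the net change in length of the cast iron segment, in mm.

Free thermal expansion of the whole bar: Σ αᵢΔT Lᵢ = 10.2×10⁻⁶×150×210 + 25.6×10⁻⁶×150×180 + 17.3×10⁻⁶×150×850 = 3.218 mm.
The walls prevent any net length change, so an axial force P (same in every segment) develops. Compatibility: P · Σ Lᵢ/(AᵢEᵢ) = δ_free.
The series flexibility is Σ Lᵢ/(AᵢEᵢ) = 210/(2425×118×10³) + 180/(850×45×10³) + 850/(1650×118×10³) = 9.805×10⁻⁶ mm/N.
P = 3.218 / 9.805×10⁻⁶ = 328200 N = 328.2 kN, compressive.
For the cast iron segment, free thermal change = 10.2×10⁻⁶×150×210 = 0.3213 mm and elastic change from P = 328200×210/(2425×118×10³) = 0.2409 mm; these oppose, so the net change is 0.0804 mm (segment lengthens).

|ΔL| ≈ 0.0804 mm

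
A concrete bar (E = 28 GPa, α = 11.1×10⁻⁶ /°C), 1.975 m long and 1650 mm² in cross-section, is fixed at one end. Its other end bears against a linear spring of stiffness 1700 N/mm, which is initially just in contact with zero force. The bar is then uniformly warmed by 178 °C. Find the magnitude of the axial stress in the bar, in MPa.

Free thermal expansion: δ_free = αΔT L = 11.1×10⁻⁶ × 178 × 1975 = 3.902 mm.
With a force P in the spring, the elastic change of the bar is PL/(AE) and that of the spring is P/k; compatibility requires their sum to equal δ_free.
P [ L/(AE) + 1/k ] = δ_free → P [ 1975/(1650×28×10³) + 1/(1700) ] = 3.902.
P = 3.902 / 0.000631 = 6184 N.
σ = P/A = 6184/1650 = 3.748 MPa.

σ ≈ 3.75 MPa (compressive)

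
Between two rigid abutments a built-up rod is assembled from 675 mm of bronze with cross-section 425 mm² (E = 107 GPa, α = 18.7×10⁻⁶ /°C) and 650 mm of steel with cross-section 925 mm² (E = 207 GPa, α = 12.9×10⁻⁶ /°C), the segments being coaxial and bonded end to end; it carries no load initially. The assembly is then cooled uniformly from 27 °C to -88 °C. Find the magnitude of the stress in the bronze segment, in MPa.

If the supports were absent, the total length change would be Σ αᵢΔT Lᵢ = 18.7×10⁻⁶×115×675 + 12.9×10⁻⁶×115×650 = 2.416 mm.
Since the ends are fixed, an axial force P builds up, equal in every segment, with P · Σ Lᵢ/(AᵢEᵢ) = δ_free.
The series flexibility is Σ Lᵢ/(AᵢEᵢ) = 675/(425×107×10³) + 650/(925×207×10³) = 1.824×10⁻⁵ mm/N.
So P = 2.416 / 1.824×10⁻⁵ = 132.5 kN, tensile.
σ_{bronze} = P / A = 132500 / 425 = 311.7 MPa.

σ ≈ 312 MPa (tensile)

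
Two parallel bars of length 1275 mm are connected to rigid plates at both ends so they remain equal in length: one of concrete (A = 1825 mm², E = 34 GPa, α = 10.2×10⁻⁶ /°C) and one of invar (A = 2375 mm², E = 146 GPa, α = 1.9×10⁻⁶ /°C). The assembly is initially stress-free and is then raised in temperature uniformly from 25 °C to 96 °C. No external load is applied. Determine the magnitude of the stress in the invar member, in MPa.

σ ≈ 13.1 MPa (tensile)

The concrete has the larger α, so on heating it would change length more than the invar if both were free. The rigid plates force a common final length, so the concrete is put into compression and the invar into tension, with equal and opposite forces P (no external load).
Equating the net (thermal + elastic) strains gives |α₁ − α₂|·ΔT = P·[1/(A₁E₁) + 1/(A₂E₂)].
|α₁ − α₂|·ΔT = 8.3×10⁻⁶ × 71 = 0.0005893.
1/(A₁E₁) + 1/(A₂E₂) = 1/(1825×34×10³) + 1/(2375×146×10³) = 1.9×10⁻⁸ N⁻¹.
So P = 0.0005893 / 1.9×10⁻⁸ = 31.02 kN.
σ_{invar} = P/A₂ = 31020/2375 = 13.06 MPa, tensile.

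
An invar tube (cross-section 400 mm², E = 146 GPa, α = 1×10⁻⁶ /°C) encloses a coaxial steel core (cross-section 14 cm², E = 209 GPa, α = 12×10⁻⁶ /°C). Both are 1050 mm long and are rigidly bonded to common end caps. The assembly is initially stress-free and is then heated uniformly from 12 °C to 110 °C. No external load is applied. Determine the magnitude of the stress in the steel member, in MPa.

Both members must finish at the same length. With the larger α, the steel tends to over-expand; the plates restrain it, putting the steel in compression and the invar in tension. With no external load the two internal forces are equal and opposite, magnitude P.
Equating the net (thermal + elastic) strains gives |α₁ − α₂|·ΔT = P·[1/(A₁E₁) + 1/(A₂E₂)].
|α₁ − α₂|·ΔT = 11×10⁻⁶ × 98 = 0.001078.
1/(A₁E₁) + 1/(A₂E₂) = 1/(400×146×10³) + 1/(1400×209×10³) = 2.054×10⁻⁸ N⁻¹.
So P = 0.001078 / 2.054×10⁻⁸ = 52.48 kN.
σ_{steel} = P/A₂ = 52480/1400 = 37.49 MPa, compressive.

σ ≈ 37.5 MPa (compressive)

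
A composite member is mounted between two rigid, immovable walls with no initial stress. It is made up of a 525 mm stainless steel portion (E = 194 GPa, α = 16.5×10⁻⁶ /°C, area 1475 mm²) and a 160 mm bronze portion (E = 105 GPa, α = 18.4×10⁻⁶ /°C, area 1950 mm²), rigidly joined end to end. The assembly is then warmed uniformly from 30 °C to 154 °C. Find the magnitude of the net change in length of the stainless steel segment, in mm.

|ΔL| ≈ 0.0648 mm

With the walls removed the bar would change length by δ_free = Σ αᵢΔT Lᵢ = 16.5×10⁻⁶×124×525 + 18.4×10⁻⁶×124×160 = 1.439 mm.
The walls prevent any net length change, so an axial force P (same in every segment) develops. Compatibility: P · Σ Lᵢ/(AᵢEᵢ) = δ_free.
The series flexibility is Σ Lᵢ/(AᵢEᵢ) = 525/(1475×194×10³) + 160/(1950×105×10³) = 2.616×10⁻⁶ mm/N.
Hence P = δ_free / Σ(L/AE) = 1.439/2.616×10⁻⁶ = 550.1 kN (compressive).
For the stainless steel segment, free thermal change = 16.5×10⁻⁶×124×525 = 1.074 mm and elastic change from P = 550100×525/(1475×194×10³) = 1.009 mm; these oppose, so the net change is 0.0648 mm (segment lengthens).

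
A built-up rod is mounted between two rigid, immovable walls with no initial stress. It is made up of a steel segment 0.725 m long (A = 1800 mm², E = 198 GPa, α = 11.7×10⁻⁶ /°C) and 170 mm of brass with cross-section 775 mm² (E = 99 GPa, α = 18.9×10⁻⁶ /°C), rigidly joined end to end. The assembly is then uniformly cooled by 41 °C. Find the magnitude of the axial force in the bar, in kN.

P ≈ 113 kN (tensile)

With the walls removed the bar would change length by δ_free = Σ αᵢΔT Lᵢ = 11.7×10⁻⁶×41×725 + 18.9×10⁻⁶×41×170 = 0.4795 mm.
The rigid supports impose zero overall length change; the single axial force P common to all segments must satisfy P Σ Lᵢ/(AᵢEᵢ) = δ_free.
Σ Lᵢ/(AᵢEᵢ) = 725/(1800×198×10³) + 170/(775×99×10³) = 4.25×10⁻⁶ mm/N.
P = 0.4795 / 4.25×10⁻⁶ = 112800 N = 112.8 kN, tensile.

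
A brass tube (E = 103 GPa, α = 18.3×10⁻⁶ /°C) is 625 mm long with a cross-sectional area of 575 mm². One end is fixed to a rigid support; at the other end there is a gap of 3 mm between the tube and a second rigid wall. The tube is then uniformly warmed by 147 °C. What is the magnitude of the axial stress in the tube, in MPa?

σ ≈ 0 MPa

If the wall were absent the tube would grow by αΔT L = 18.3×10⁻⁶ × 147 × 625 = 1.681 mm.
Since δ_free = 1.68 mm is less than the 3 mm gap, the tube never touches the wall. No axial force develops.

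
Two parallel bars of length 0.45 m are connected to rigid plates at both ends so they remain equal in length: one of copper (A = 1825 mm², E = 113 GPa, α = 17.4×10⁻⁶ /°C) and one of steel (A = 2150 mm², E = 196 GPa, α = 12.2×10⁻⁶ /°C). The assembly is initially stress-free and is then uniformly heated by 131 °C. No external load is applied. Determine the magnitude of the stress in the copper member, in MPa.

σ ≈ 51.7 MPa (compressive)

Both members must finish at the same length. With the larger α, the copper tends to over-expand; the plates restrain it, putting the copper in compression and the steel in tension. With no external load the two internal forces are equal and opposite, magnitude P.
Setting the final lengths equal and cancelling L: (α₁ − α₂)ΔT = P/(A₁E₁) + P/(A₂E₂).
|α₁ − α₂|·ΔT = 5.2×10⁻⁶ × 131 = 0.0006812.
1/(A₁E₁) + 1/(A₂E₂) = 1/(1825×113×10³) + 1/(2150×196×10³) = 7.222×10⁻⁹ N⁻¹.
So P = 0.0006812 / 7.222×10⁻⁹ = 94.32 kN.
σ_{copper} = P/A₁ = 94320/1825 = 51.68 MPa, compressive.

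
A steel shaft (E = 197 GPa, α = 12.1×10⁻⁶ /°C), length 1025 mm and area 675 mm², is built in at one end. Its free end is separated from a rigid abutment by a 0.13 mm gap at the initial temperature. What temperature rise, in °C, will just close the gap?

ΔT ≈ 10.5 °C

Contact occurs when the free expansion equals the gap: αΔT L = 0.13 mm.
So ΔT = g/(αL) = 0.13/(12.1×10⁻⁶ × 1025) = 10.48 °C.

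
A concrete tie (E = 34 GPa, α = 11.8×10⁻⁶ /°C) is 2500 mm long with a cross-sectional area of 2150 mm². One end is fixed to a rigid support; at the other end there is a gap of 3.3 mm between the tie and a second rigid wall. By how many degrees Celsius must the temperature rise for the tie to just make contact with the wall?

The gap closes when αΔT L = 3.3 mm, since the tie is still unstressed at that instant.
ΔT = 3.3 / (11.8×10⁻⁶ × 2500) = 111.9 °C.

ΔT ≈ 112 °C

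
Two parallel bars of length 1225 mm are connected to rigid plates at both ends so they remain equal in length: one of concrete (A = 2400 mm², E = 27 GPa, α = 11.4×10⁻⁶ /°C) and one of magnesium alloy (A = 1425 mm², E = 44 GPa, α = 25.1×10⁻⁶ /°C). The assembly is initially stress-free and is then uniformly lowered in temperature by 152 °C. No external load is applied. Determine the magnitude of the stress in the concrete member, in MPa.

Both members must finish at the same length. With the larger α, the magnesium alloy tends to over-contract; the plates restrain it, putting the magnesium alloy in tension and the concrete in compression. With no external load the two internal forces are equal and opposite, magnitude P.
Setting the final lengths equal and cancelling L: (α₁ − α₂)ΔT = P/(A₁E₁) + P/(A₂E₂).
|α₁ − α₂|·ΔT = 13.7×10⁻⁶ × 152 = 0.002082.
1/(A₁E₁) + 1/(A₂E₂) = 1/(2400×27×10³) + 1/(1425×44×10³) = 3.138×10⁻⁸ N⁻¹.
So P = 0.002082 / 3.138×10⁻⁸ = 66.36 kN.
σ_{concrete} = P/A₁ = 66360/2400 = 27.65 MPa, compressive.

σ ≈ 27.6 MPa (compressive)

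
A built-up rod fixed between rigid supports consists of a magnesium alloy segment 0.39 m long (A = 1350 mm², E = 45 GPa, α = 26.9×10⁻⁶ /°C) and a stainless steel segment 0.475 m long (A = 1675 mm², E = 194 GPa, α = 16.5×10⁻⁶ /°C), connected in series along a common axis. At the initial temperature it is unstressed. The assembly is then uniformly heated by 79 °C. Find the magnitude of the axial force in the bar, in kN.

P ≈ 184 kN (compressive)

Free thermal expansion of the whole bar: Σ αᵢΔT Lᵢ = 26.9×10⁻⁶×79×390 + 16.5×10⁻⁶×79×475 = 1.448 mm.
Since the ends are fixed, an axial force P builds up, equal in every segment, with P · Σ Lᵢ/(AᵢEᵢ) = δ_free.
The series flexibility is Σ Lᵢ/(AᵢEᵢ) = 390/(1350×45×10³) + 475/(1675×194×10³) = 7.882×10⁻⁶ mm/N.
So P = 1.448 / 7.882×10⁻⁶ = 183.7 kN, compressive.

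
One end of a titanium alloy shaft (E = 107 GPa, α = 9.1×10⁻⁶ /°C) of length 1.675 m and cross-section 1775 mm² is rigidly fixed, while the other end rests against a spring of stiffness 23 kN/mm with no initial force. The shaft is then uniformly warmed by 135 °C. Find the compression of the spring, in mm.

δ ≈ 1.71 mm

The unrestrained thermal change is αΔT L = 9.1×10⁻⁶ × 135 × 1675 = 2.058 mm.
Let P be the compressive force at the spring. The shaft shortens elastically by PL/(AE) and the spring compresses by P/k; together these equal δ_free.
So P = δ_free / [L/(AE) + 1/k] = 2.058 / [ 1675/(1775×107×10³) + 1/(23×10³) ].
P = 2.058 / 5.23×10⁻⁵ = 39350 N.
Spring compression = P/k = 39350/(23×10³) = 1.711 mm.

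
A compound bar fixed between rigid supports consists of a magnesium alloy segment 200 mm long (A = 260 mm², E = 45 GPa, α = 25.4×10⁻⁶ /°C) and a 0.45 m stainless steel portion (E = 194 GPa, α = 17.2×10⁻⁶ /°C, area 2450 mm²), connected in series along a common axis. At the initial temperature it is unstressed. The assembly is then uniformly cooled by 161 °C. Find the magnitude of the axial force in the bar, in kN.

P ≈ 114 kN (tensile)

Free thermal contraction of the whole bar: Σ αᵢΔT Lᵢ = 25.4×10⁻⁶×161×200 + 17.2×10⁻⁶×161×450 = 2.064 mm.
The walls prevent any net length change, so an axial force P (same in every segment) develops. Compatibility: P · Σ Lᵢ/(AᵢEᵢ) = δ_free.
Σ Lᵢ/(AᵢEᵢ) = 200/(260×45×10³) + 450/(2450×194×10³) = 1.804×10⁻⁵ mm/N.
So P = 2.064 / 1.804×10⁻⁵ = 114.4 kN, tensile.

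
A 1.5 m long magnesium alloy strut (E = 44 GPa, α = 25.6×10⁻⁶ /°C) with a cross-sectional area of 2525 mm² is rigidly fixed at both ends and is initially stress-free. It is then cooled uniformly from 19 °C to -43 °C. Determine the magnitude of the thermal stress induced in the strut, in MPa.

σ ≈ 69.8 MPa (tensile)

Because both ends are immovable the net strain is zero, and the suppressed thermal strain is αΔT = 25.6×10⁻⁶ × 62 = 1587.2×10⁻⁶.
σ = EαΔT = 44×10³ × 25.6×10⁻⁶ × 62 = 69.84 MPa (tensile; the strut is trying to contract).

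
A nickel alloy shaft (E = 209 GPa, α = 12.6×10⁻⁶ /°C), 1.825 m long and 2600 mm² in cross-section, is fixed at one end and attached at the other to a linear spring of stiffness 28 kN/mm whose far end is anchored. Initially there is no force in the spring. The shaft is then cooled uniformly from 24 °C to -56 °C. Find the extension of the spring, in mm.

Free thermal contraction: δ_free = αΔT L = 12.6×10⁻⁶ × 80 × 1825 = 1.84 mm.
With a force P in the spring, the elastic change of the shaft is PL/(AE) and that of the spring is P/k; compatibility requires their sum to equal δ_free.
P [ L/(AE) + 1/k ] = δ_free → P [ 1825/(2600×209×10³) + 1/(28×10³) ] = 1.84.
P = 1.84 / 3.907×10⁻⁵ = 47080 N.
Spring extension = P/k = 47080/(28×10³) = 1.681 mm.

δ ≈ 1.68 mm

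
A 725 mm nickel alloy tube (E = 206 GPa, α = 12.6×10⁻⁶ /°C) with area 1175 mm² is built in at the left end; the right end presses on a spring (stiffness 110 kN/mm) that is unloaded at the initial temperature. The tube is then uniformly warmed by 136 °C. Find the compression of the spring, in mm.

Free thermal expansion: δ_free = αΔT L = 12.6×10⁻⁶ × 136 × 725 = 1.242 mm.
Let P be the compressive force at the spring. The tube shortens elastically by PL/(AE) and the spring compresses by P/k; together these equal δ_free.
P [ L/(AE) + 1/k ] = δ_free → P [ 725/(1175×206×10³) + 1/(110×10³) ] = 1.242.
P = 1.242 / 1.209×10⁻⁵ = 102800 N.
Spring compression = P/k = 102800/(110×10³) = 0.9345 mm.

δ ≈ 0.934 mm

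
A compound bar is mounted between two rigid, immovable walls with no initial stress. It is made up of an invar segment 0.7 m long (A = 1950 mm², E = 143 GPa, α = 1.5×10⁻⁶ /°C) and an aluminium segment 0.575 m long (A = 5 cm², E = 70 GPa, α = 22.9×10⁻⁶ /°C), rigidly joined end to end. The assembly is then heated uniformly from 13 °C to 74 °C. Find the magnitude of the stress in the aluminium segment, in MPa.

Free thermal expansion of the whole bar: Σ αᵢΔT Lᵢ = 1.5×10⁻⁶×61×700 + 22.9×10⁻⁶×61×575 = 0.8673 mm.
The walls prevent any net length change, so an axial force P (same in every segment) develops. Compatibility: P · Σ Lᵢ/(AᵢEᵢ) = δ_free.
The series flexibility is Σ Lᵢ/(AᵢEᵢ) = 700/(1950×143×10³) + 575/(500×70×10³) = 1.894×10⁻⁵ mm/N.
P = 0.8673 / 1.894×10⁻⁵ = 45790 N = 45.79 kN, compressive.
σ_{aluminium} = P / A = 45790 / 500 = 91.59 MPa.

σ ≈ 91.6 MPa (compressive)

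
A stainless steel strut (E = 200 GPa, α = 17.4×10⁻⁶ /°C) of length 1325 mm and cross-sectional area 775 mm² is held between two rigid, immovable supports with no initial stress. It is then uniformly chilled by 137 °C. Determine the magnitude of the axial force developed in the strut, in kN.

P ≈ 369 kN (tensile)

Full restraint means ε = 0, so the stress is σ = EαΔT = 200×10³ × 17.4×10⁻⁶ × 137 = 476.8 MPa.
Axial force P = σA = 476.8 × 775 = 369500 N = 369.5 kN, tensile.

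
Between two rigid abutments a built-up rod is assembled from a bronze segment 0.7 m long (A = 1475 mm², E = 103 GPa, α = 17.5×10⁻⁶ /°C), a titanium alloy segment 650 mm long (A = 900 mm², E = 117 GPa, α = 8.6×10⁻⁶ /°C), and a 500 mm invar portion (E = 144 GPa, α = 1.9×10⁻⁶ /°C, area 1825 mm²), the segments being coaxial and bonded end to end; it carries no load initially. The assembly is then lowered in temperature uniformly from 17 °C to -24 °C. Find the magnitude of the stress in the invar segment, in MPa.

σ ≈ 33.3 MPa (tensile)

If the supports were absent, the total length change would be Σ αᵢΔT Lᵢ = 17.5×10⁻⁶×41×700 + 8.6×10⁻⁶×41×650 + 1.9×10⁻⁶×41×500 = 0.7704 mm.
The walls prevent any net length change, so an axial force P (same in every segment) develops. Compatibility: P · Σ Lᵢ/(AᵢEᵢ) = δ_free.
The series flexibility is Σ Lᵢ/(AᵢEᵢ) = 700/(1475×103×10³) + 650/(900×117×10³) + 500/(1825×144×10³) = 1.268×10⁻⁵ mm/N.
P = 0.7704 / 1.268×10⁻⁵ = 60740 N = 60.74 kN, tensile.
σ_{invar} = P / A = 60740 / 1825 = 33.28 MPa.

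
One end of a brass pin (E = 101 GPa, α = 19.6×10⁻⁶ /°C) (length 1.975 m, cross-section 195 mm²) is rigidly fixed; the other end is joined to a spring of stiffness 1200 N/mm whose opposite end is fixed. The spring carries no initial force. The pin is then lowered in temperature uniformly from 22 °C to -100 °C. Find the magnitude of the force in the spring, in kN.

Free thermal contraction: δ_free = αΔT L = 19.6×10⁻⁶ × 122 × 1975 = 4.723 mm.
With a force P in the spring, the elastic change of the pin is PL/(AE) and that of the spring is P/k; compatibility requires their sum to equal δ_free.
P [ L/(AE) + 1/k ] = δ_free → P [ 1975/(195×101×10³) + 1/(1200) ] = 4.723.
P = 4.723 / 0.0009336 = 5058 N.

P ≈ 5.06 kN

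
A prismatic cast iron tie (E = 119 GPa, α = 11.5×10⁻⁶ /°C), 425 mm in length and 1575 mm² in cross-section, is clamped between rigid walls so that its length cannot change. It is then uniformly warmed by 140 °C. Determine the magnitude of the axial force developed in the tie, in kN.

The ends cannot move, so σ = EαΔT = 119×10³ × 11.5×10⁻⁶ × 140 = 191.6 MPa.
Then P = σA = 191.6 × 1575 mm² = 301.8 kN, compressive.

P ≈ 302 kN (compressive)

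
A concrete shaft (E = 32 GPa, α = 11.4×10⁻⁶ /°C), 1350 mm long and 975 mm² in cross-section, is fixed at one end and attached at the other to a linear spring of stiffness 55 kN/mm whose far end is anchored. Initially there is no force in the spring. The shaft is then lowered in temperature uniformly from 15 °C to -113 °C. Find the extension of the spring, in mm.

The unrestrained thermal change is αΔT L = 11.4×10⁻⁶ × 128 × 1350 = 1.97 mm.
Let P be the tensile force in the spring. The shaft extends elastically by PL/(AE) and the spring stretches by P/k; together these equal δ_free.
P [ L/(AE) + 1/k ] = δ_free → P [ 1350/(975×32×10³) + 1/(55×10³) ] = 1.97.
P = 1.97 / 6.145×10⁻⁵ = 32060 N.
Spring extension = P/k = 32060/(55×10³) = 0.5828 mm.

δ ≈ 0.583 mm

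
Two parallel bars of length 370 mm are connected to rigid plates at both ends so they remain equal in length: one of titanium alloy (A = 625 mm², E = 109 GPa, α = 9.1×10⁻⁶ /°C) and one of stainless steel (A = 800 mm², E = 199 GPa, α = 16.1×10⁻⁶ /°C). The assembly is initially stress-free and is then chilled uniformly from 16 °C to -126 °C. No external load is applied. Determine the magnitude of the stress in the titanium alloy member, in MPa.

The stainless steel has the larger α, so on cooling it would change length more than the titanium alloy if both were free. The rigid plates force a common final length, so the stainless steel is put into tension and the titanium alloy into compression, with equal and opposite forces P (no external load).
Compatibility of the two members (thermal + elastic change equal): (α₁ − α₂)ΔT = P·[1/(A₁E₁) + 1/(A₂E₂)].
|α₁ − α₂|·ΔT = 7×10⁻⁶ × 142 = 0.000994.
1/(A₁E₁) + 1/(A₂E₂) = 1/(625×109×10³) + 1/(800×199×10³) = 2.096×10⁻⁸ N⁻¹.
So P = 0.000994 / 2.096×10⁻⁸ = 47.42 kN.
σ_{titanium alloy} = P/A₁ = 47420/625 = 75.88 MPa, compressive.

σ ≈ 75.9 MPa (compressive)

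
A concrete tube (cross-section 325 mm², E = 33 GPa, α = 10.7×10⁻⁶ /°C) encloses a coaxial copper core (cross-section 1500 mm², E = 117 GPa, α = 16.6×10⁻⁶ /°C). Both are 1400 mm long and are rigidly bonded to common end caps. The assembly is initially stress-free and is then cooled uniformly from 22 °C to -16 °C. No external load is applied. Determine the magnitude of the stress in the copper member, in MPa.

σ ≈ 1.51 MPa (tensile)

Equilibrium of a rigid end plate with no external load gives equal and opposite internal forces ±P in the two members. Since α_{copper} > α_{concrete}, cooling drives the copper into tension and the concrete into compression.
Equating the net (thermal + elastic) strains gives |α₁ − α₂|·ΔT = P·[1/(A₁E₁) + 1/(A₂E₂)].
|α₁ − α₂|·ΔT = 5.9×10⁻⁶ × 38 = 0.0002242.
1/(A₁E₁) + 1/(A₂E₂) = 1/(325×33×10³) + 1/(1500×117×10³) = 9.894×10⁻⁸ N⁻¹.
P = 0.0002242 / 9.894×10⁻⁸ = 2266 N = 2.266 kN.
σ_{copper} = P/A₂ = 2266/1500 = 1.511 MPa, tensile.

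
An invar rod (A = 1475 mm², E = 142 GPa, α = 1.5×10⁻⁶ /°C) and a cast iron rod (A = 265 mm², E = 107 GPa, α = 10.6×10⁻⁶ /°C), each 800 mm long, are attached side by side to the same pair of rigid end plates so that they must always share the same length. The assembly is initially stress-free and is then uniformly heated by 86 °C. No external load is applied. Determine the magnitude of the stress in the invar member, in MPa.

The cast iron has the larger α, so on heating it would change length more than the invar if both were free. The rigid plates force a common final length, so the cast iron is put into compression and the invar into tension, with equal and opposite forces P (no external load).
Setting the final lengths equal and cancelling L: (α₁ − α₂)ΔT = P/(A₁E₁) + P/(A₂E₂).
|α₁ − α₂|·ΔT = 9.1×10⁻⁶ × 86 = 0.0007826.
1/(A₁E₁) + 1/(A₂E₂) = 1/(1475×142×10³) + 1/(265×107×10³) = 4.004×10⁻⁸ N⁻¹.
P = 0.0007826 / 4.004×10⁻⁸ = 19540 N = 19.54 kN.
σ_{invar} = P/A₁ = 19540/1475 = 13.25 MPa, tensile.

σ ≈ 13.3 MPa (tensile)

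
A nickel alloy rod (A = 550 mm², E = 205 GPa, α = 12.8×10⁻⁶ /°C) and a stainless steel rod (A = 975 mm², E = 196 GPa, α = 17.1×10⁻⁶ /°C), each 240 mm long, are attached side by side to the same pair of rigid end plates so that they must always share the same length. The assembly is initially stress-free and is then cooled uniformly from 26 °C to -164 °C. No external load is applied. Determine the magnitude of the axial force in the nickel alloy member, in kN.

P ≈ 57.9 kN (compressive in the nickel alloy)

Both members must finish at the same length. With the larger α, the stainless steel tends to over-contract; the plates restrain it, putting the stainless steel in tension and the nickel alloy in compression. With no external load the two internal forces are equal and opposite, magnitude P.
Setting the final lengths equal and cancelling L: (α₁ − α₂)ΔT = P/(A₁E₁) + P/(A₂E₂).
|α₁ − α₂|·ΔT = 4.3×10⁻⁶ × 190 = 0.000817.
1/(A₁E₁) + 1/(A₂E₂) = 1/(550×205×10³) + 1/(975×196×10³) = 1.41×10⁻⁸ N⁻¹.
P = 0.000817 / 1.41×10⁻⁸ = 57930 N = 57.93 kN.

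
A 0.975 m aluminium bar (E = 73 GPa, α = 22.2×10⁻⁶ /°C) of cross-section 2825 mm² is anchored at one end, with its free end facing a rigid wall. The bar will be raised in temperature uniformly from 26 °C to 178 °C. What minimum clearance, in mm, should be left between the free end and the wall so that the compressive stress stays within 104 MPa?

g ≈ 1.9 mm

Free expansion if unrestrained: δ_free = αΔT L = 22.2×10⁻⁶ × 152 × 975 = 3.29 mm.
A stress of 104 MPa corresponds to the wall pushing the bar back by σL/E = 104×975/(73×10³) = 1.389 mm.
So the gap has to take up the difference, g_min = δ_free − σL/E = 3.29 − 1.389 = 1.901 mm.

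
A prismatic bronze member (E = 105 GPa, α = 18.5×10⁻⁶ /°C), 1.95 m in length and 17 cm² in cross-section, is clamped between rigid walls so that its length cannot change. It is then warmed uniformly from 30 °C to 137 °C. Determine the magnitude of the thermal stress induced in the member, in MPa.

σ ≈ 208 MPa (compressive)

The supports are rigid, so the total axial strain is zero. The restrained thermal strain is ε = αΔT = 18.5×10⁻⁶ × 107 = 1979.5×10⁻⁶.
The stress required to suppress this strain is σ = Eε = 105×10³ × 1979.5×10⁻⁶ = 207.8 MPa, compressive since the member is trying to expand.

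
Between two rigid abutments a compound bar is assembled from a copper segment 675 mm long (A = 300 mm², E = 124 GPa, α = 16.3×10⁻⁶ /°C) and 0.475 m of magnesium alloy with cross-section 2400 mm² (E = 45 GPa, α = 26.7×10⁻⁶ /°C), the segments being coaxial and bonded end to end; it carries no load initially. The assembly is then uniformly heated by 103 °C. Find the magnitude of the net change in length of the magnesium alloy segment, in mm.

With the walls removed the bar would change length by δ_free = Σ αᵢΔT Lᵢ = 16.3×10⁻⁶×103×675 + 26.7×10⁻⁶×103×475 = 2.44 mm.
Since the ends are fixed, an axial force P builds up, equal in every segment, with P · Σ Lᵢ/(AᵢEᵢ) = δ_free.
The series flexibility is Σ Lᵢ/(AᵢEᵢ) = 675/(300×124×10³) + 475/(2400×45×10³) = 2.254×10⁻⁵ mm/N.
P = 2.44 / 2.254×10⁻⁵ = 108200 N = 108.2 kN, compressive.
For the magnesium alloy segment, free thermal change = 26.7×10⁻⁶×103×475 = 1.306 mm and elastic change from P = 108200×475/(2400×45×10³) = 0.476 mm; these oppose, so the net change is 0.83 mm (segment lengthens).

|ΔL| ≈ 0.83 mm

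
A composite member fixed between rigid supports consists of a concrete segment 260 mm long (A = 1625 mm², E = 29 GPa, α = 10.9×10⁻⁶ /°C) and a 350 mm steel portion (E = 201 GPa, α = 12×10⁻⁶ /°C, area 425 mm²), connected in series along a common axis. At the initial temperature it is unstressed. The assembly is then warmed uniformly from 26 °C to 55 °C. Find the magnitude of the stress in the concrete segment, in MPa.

If the supports were absent, the total length change would be Σ αᵢΔT Lᵢ = 10.9×10⁻⁶×29×260 + 12×10⁻⁶×29×350 = 0.204 mm.
The rigid supports impose zero overall length change; the single axial force P common to all segments must satisfy P Σ Lᵢ/(AᵢEᵢ) = δ_free.
Σ Lᵢ/(AᵢEᵢ) = 260/(1625×29×10³) + 350/(425×201×10³) = 9.614×10⁻⁶ mm/N.
So P = 0.204 / 9.614×10⁻⁶ = 21.22 kN, compressive.
σ_{concrete} = P / A = 21220 / 1625 = 13.06 MPa.

σ ≈ 13.1 MPa (compressive)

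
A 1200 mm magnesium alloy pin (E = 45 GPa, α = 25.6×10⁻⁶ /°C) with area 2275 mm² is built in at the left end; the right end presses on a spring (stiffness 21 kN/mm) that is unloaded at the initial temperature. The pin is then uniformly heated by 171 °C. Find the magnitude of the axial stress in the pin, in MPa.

Free thermal expansion: δ_free = αΔT L = 25.6×10⁻⁶ × 171 × 1200 = 5.253 mm.
Let P be the compressive force at the spring. The pin shortens elastically by PL/(AE) and the spring compresses by P/k; together these equal δ_free.
P [ L/(AE) + 1/k ] = δ_free → P [ 1200/(2275×45×10³) + 1/(21×10³) ] = 5.253.
P = 5.253 / 5.934×10⁻⁵ = 88520 N.
σ = P/A = 88520/2275 = 38.91 MPa.

σ ≈ 38.9 MPa (compressive)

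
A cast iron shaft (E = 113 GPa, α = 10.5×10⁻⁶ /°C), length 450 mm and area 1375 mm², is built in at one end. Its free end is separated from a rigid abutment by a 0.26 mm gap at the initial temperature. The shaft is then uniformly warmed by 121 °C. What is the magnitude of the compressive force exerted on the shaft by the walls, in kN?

P ≈ 108 kN

Unrestrained expansion: δ_free = αΔT L = 10.5×10⁻⁶ × 121 × 450 = 0.5717 mm.
This exceeds the 0.26 mm gap, so the wall pushes back. The portion of expansion that must be recovered elastically is δ_free − gap = 0.5717 − 0.26 = 0.3117 mm.
Compatibility: PL/(AE) = 0.3117 mm, so σ = P/A = E × (0.3117/450) = 78.28 MPa.
P = σA = 78.28 × 1375 = 107.6 kN.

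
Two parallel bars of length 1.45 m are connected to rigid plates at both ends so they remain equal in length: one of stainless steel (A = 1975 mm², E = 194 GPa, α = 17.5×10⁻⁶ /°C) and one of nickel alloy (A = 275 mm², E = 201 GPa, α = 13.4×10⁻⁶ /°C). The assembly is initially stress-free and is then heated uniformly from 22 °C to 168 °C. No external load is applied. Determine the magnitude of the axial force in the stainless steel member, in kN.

Both members must finish at the same length. With the larger α, the stainless steel tends to over-expand; the plates restrain it, putting the stainless steel in compression and the nickel alloy in tension. With no external load the two internal forces are equal and opposite, magnitude P.
Setting the final lengths equal and cancelling L: (α₁ − α₂)ΔT = P/(A₁E₁) + P/(A₂E₂).
|α₁ − α₂|·ΔT = 4.1×10⁻⁶ × 146 = 0.0005986.
1/(A₁E₁) + 1/(A₂E₂) = 1/(1975×194×10³) + 1/(275×201×10³) = 2.07×10⁻⁸ N⁻¹.
So P = 0.0005986 / 2.07×10⁻⁸ = 28.92 kN.

P ≈ 28.9 kN (compressive in the stainless steel)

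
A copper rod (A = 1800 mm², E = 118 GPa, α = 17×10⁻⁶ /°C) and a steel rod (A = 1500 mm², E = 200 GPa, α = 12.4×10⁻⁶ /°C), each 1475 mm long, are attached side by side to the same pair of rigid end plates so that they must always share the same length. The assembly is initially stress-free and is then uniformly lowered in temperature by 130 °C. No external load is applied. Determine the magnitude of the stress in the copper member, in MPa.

The copper has the larger α, so on cooling it would change length more than the steel if both were free. The rigid plates force a common final length, so the copper is put into tension and the steel into compression, with equal and opposite forces P (no external load).
Setting the final lengths equal and cancelling L: (α₁ − α₂)ΔT = P/(A₁E₁) + P/(A₂E₂).
|α₁ − α₂|·ΔT = 4.6×10⁻⁶ × 130 = 0.000598.
1/(A₁E₁) + 1/(A₂E₂) = 1/(1800×118×10³) + 1/(1500×200×10³) = 8.041×10⁻⁹ N⁻¹.
So P = 0.000598 / 8.041×10⁻⁹ = 74.36 kN.
σ_{copper} = P/A₁ = 74360/1800 = 41.31 MPa, tensile.

σ ≈ 41.3 MPa (tensile)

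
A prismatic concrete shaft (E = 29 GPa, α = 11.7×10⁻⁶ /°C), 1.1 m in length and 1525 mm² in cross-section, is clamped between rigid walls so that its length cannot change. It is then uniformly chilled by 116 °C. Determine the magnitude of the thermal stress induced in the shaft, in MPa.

Because both ends are immovable the net strain is zero, and the suppressed thermal strain is αΔT = 11.7×10⁻⁶ × 116 = 1357.2×10⁻⁶.
Hence σ = E·αΔT = 29×10³ × 1357.2×10⁻⁶ = 39.36 MPa, tensile.

σ ≈ 39.4 MPa (tensile)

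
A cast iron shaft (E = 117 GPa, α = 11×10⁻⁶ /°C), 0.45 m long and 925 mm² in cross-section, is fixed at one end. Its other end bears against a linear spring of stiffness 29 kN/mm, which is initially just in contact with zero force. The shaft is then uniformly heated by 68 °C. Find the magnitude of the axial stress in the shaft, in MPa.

σ ≈ 9.42 MPa (compressive)

Free thermal expansion: δ_free = αΔT L = 11×10⁻⁶ × 68 × 450 = 0.3366 mm.
With a force P in the spring, the elastic change of the shaft is PL/(AE) and that of the spring is P/k; compatibility requires their sum to equal δ_free.
So P = δ_free / [L/(AE) + 1/k] = 0.3366 / [ 450/(925×117×10³) + 1/(29×10³) ].
P = 0.3366 / 3.864×10⁻⁵ = 8711 N.
σ = P/A = 8711/925 = 9.417 MPa.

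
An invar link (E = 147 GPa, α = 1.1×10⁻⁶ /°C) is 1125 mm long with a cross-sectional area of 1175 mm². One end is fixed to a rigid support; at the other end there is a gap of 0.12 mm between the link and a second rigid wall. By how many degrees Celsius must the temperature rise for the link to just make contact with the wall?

ΔT ≈ 97 °C

The gap closes when αΔT L = 0.12 mm, since the link is still unstressed at that instant.
ΔT = 0.12 / (1.1×10⁻⁶ × 1125) = 96.97 °C.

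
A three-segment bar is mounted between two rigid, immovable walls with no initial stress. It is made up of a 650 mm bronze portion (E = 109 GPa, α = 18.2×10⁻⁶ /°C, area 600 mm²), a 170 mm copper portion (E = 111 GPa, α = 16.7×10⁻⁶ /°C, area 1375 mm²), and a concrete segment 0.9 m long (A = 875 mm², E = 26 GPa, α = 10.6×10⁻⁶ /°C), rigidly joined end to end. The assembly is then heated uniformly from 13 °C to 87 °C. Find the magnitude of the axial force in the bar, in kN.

P ≈ 35.4 kN (compressive)

Free thermal expansion of the whole bar: Σ αᵢΔT Lᵢ = 18.2×10⁻⁶×74×650 + 16.7×10⁻⁶×74×170 + 10.6×10⁻⁶×74×900 = 1.791 mm.
Since the ends are fixed, an axial force P builds up, equal in every segment, with P · Σ Lᵢ/(AᵢEᵢ) = δ_free.
The series flexibility is Σ Lᵢ/(AᵢEᵢ) = 650/(600×109×10³) + 170/(1375×111×10³) + 900/(875×26×10³) = 5.061×10⁻⁵ mm/N.
So P = 1.791 / 5.061×10⁻⁵ = 35.4 kN, compressive.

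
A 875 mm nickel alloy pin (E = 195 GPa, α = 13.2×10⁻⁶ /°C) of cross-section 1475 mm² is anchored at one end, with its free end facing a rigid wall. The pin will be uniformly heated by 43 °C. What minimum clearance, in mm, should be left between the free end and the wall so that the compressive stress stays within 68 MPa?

Free expansion if unrestrained: δ_free = αΔT L = 13.2×10⁻⁶ × 43 × 875 = 0.4966 mm.
At the allowable stress the elastic shortening the wall may impose is σL/E = 68 × 875 / (195×10³) = 0.3051 mm.
The gap must absorb the remainder: g_min = 0.4966 − 0.3051 = 0.1915 mm.

g ≈ 0.192 mm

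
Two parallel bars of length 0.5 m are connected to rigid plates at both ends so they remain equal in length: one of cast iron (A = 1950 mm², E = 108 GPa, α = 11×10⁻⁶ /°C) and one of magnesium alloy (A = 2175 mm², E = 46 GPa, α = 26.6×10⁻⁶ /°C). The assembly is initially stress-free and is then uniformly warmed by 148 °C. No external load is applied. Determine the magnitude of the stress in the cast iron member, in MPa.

Both members must finish at the same length. With the larger α, the magnesium alloy tends to over-expand; the plates restrain it, putting the magnesium alloy in compression and the cast iron in tension. With no external load the two internal forces are equal and opposite, magnitude P.
Compatibility of the two members (thermal + elastic change equal): (α₁ − α₂)ΔT = P·[1/(A₁E₁) + 1/(A₂E₂)].
|α₁ − α₂|·ΔT = 15.6×10⁻⁶ × 148 = 0.002309.
1/(A₁E₁) + 1/(A₂E₂) = 1/(1950×108×10³) + 1/(2175×46×10³) = 1.474×10⁻⁸ N⁻¹.
P = 0.002309 / 1.474×10⁻⁸ = 156600 N = 156.6 kN.
σ_{cast iron} = P/A₁ = 156600/1950 = 80.31 MPa, tensile.

σ ≈ 80.3 MPa (tensile)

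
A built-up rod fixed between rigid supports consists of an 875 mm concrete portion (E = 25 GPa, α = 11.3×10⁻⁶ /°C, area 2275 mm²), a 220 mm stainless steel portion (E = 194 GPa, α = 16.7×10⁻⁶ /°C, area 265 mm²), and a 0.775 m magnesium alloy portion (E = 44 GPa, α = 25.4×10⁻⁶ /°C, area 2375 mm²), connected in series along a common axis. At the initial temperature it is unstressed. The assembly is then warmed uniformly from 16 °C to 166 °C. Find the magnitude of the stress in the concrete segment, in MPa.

If the supports were absent, the total length change would be Σ αᵢΔT Lᵢ = 11.3×10⁻⁶×150×875 + 16.7×10⁻⁶×150×220 + 25.4×10⁻⁶×150×775 = 4.987 mm.
Since the ends are fixed, an axial force P builds up, equal in every segment, with P · Σ Lᵢ/(AᵢEᵢ) = δ_free.
Σ Lᵢ/(AᵢEᵢ) = 875/(2275×25×10³) + 220/(265×194×10³) + 775/(2375×44×10³) = 2.708×10⁻⁵ mm/N.
P = 4.987 / 2.708×10⁻⁵ = 184200 N = 184.2 kN, compressive.
σ_{concrete} = P / A = 184200 / 2275 = 80.95 MPa.

σ ≈ 80.9 MPa (compressive)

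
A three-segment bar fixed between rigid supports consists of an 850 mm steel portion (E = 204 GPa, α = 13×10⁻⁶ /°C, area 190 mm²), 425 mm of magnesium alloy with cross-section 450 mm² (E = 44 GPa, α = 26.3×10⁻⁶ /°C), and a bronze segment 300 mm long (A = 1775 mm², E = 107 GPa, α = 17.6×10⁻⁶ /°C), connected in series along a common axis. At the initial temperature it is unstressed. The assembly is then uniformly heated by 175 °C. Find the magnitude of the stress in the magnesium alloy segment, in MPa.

Free thermal expansion of the whole bar: Σ αᵢΔT Lᵢ = 13×10⁻⁶×175×850 + 26.3×10⁻⁶×175×425 + 17.6×10⁻⁶×175×300 = 4.814 mm.
The rigid supports impose zero overall length change; the single axial force P common to all segments must satisfy P Σ Lᵢ/(AᵢEᵢ) = δ_free.
The series flexibility is Σ Lᵢ/(AᵢEᵢ) = 850/(190×204×10³) + 425/(450×44×10³) + 300/(1775×107×10³) = 4.497×10⁻⁵ mm/N.
So P = 4.814 / 4.497×10⁻⁵ = 107 kN, compressive.
σ_{magnesium alloy} = P / A = 107000 / 450 = 237.9 MPa.

σ ≈ 238 MPa (compressive)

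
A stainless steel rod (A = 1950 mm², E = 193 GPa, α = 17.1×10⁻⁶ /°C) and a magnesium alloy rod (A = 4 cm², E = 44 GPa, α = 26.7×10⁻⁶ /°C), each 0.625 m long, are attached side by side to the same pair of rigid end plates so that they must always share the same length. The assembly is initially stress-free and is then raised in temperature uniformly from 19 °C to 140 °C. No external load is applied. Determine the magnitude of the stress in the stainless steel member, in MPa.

σ ≈ 10 MPa (tensile)

Equilibrium of a rigid end plate with no external load gives equal and opposite internal forces ±P in the two members. Since α_{magnesium alloy} > α_{stainless steel}, heating drives the magnesium alloy into compression and the stainless steel into tension.
Compatibility of the two members (thermal + elastic change equal): (α₁ − α₂)ΔT = P·[1/(A₁E₁) + 1/(A₂E₂)].
|α₁ − α₂|·ΔT = 9.6×10⁻⁶ × 121 = 0.001162.
1/(A₁E₁) + 1/(A₂E₂) = 1/(1950×193×10³) + 1/(400×44×10³) = 5.948×10⁻⁸ N⁻¹.
So P = 0.001162 / 5.948×10⁻⁸ = 19.53 kN.
σ_{stainless steel} = P/A₁ = 19530/1950 = 10.02 MPa, tensile.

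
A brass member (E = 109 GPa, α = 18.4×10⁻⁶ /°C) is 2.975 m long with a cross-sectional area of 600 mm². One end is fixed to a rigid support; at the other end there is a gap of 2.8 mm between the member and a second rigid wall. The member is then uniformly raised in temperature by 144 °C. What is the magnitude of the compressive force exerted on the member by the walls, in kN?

Free thermal elongation = αΔT L = 18.4×10⁻⁶ × 144 × 2975 = 7.883 mm.
The gap closes (δ_free > 2.8 mm) and the wall then resists a further 7.883 − 2.8 = 5.083 mm of expansion.
That suppressed elongation corresponds to σ = E·Δ/L = 109×10³ × 5.083/2975 = 186.2 MPa.
Force on the wall = σA = 186.2 × 600 mm² = 111.7 kN.

P ≈ 112 kN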